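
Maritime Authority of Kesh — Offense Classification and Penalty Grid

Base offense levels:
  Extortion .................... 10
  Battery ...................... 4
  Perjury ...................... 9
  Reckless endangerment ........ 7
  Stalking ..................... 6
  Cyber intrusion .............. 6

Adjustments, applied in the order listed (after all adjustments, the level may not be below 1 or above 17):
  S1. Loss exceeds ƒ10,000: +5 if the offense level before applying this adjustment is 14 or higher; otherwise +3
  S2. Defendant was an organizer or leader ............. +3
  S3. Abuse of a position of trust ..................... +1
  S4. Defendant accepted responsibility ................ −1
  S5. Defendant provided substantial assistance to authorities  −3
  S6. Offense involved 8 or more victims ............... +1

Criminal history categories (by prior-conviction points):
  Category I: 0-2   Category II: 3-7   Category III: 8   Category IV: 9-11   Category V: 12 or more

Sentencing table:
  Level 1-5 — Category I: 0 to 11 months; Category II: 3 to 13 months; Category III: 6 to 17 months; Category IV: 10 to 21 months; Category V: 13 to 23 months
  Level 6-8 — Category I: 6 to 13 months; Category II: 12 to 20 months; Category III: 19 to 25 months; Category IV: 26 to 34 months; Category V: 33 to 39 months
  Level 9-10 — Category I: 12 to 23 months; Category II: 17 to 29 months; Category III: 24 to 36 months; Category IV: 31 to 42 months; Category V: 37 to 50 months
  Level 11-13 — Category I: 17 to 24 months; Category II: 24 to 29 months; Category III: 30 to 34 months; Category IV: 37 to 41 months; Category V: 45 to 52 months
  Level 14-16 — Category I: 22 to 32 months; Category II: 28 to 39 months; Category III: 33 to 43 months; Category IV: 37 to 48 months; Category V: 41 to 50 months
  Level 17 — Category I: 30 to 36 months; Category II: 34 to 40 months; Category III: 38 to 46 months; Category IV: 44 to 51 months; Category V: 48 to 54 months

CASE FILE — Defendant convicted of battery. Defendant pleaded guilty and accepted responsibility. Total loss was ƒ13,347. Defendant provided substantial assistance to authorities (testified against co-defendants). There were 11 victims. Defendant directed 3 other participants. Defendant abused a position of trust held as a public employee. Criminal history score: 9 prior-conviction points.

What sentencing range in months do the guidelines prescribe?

26-34 months

Base offense level for battery: 4.
S1 applies (level before this adjustment is 4 < 14, so +3): 4 + 3 = 7.
S2 applies: 7 + 3 = 10.
S3 applies: 10 + 1 = 11.
S4 applies: 11 − 1 = 10.
S5 applies: 10 − 3 = 7.
S6 applies: 7 + 1 = 8.
Final offense level: 8.
Criminal history: 9 prior points → Category IV (9-11).
Level 8 falls in the 6-8 band.
Grid: Level 6-8 × Category IV = 26-34 months.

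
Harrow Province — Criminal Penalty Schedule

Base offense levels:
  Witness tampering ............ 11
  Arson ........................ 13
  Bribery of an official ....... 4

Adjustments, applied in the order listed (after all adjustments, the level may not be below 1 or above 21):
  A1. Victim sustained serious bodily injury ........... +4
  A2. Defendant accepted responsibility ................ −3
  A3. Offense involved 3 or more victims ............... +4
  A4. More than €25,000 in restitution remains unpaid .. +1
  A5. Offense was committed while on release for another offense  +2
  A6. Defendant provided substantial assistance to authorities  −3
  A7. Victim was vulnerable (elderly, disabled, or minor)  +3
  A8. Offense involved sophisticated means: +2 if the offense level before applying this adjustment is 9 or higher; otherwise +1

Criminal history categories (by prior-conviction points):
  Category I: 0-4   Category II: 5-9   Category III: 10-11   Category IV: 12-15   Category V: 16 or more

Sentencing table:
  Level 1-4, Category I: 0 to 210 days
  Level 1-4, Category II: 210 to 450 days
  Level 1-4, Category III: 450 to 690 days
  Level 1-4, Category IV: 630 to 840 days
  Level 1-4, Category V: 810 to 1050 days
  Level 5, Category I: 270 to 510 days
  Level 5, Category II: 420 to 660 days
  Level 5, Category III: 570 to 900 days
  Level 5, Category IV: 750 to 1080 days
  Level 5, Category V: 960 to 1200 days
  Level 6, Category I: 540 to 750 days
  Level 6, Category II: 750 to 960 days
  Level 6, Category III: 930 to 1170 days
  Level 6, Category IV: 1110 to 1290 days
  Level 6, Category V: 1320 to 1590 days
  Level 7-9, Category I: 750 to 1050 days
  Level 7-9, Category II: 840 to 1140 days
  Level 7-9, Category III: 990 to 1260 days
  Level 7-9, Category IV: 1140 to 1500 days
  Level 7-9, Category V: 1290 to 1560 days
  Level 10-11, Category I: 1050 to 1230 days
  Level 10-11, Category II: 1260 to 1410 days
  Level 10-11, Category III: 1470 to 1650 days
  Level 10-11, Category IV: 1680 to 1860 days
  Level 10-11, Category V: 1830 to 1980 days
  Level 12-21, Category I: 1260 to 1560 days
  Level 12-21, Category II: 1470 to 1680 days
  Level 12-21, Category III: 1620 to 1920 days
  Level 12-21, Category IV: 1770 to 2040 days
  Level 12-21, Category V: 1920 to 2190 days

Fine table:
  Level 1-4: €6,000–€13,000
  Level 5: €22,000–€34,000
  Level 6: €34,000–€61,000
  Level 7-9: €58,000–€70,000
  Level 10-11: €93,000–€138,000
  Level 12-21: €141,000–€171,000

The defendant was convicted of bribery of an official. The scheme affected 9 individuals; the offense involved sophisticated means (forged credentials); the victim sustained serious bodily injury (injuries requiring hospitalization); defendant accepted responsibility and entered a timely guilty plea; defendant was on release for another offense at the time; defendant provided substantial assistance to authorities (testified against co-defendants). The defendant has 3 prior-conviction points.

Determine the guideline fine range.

€58,000–€70,000

Base offense level for bribery of an official: 4.
A1 applies: 4 + 4 = 8.
A2 applies: 8 − 3 = 5.
A3 applies: 5 + 4 = 9.
A5 applies: 9 + 2 = 11.
A6 applies: 11 − 3 = 8.
A7 does not apply.
A8 applies (level before this adjustment is 8 < 9, so +1): 8 + 1 = 9.
Final offense level: 9.
Level 9 falls in the 7-9 band.
Fine table: Level 7-9 → €58,000–€70,000.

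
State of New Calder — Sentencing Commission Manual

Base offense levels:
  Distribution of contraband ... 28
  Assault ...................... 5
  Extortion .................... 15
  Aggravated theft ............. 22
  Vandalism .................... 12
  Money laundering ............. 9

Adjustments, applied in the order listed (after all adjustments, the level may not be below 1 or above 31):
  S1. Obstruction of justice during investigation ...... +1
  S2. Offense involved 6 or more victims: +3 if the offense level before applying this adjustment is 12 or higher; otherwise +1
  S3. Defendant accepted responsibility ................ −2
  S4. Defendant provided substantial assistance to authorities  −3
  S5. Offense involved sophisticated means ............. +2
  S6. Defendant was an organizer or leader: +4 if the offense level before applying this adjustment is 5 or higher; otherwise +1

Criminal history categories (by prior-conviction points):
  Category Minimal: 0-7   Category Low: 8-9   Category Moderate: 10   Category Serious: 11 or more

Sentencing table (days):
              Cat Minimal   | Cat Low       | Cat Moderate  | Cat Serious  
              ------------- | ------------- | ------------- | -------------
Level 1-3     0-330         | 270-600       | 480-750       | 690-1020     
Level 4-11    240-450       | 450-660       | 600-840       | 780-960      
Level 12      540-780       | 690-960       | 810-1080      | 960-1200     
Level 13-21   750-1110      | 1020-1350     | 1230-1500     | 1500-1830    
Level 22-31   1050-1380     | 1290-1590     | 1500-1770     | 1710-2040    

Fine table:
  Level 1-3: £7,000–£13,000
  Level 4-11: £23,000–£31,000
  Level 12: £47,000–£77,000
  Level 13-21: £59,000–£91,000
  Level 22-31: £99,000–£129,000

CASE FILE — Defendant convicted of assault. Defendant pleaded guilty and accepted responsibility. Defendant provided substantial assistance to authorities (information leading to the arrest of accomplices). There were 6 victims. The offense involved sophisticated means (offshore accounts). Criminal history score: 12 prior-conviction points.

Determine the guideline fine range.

£7,000–£13,000

Base offense level for assault: 5.
S1 does not apply.
S2 applies (level before this adjustment is 5 < 12, so +1): 5 + 1 = 6.
S3 applies: 6 − 2 = 4.
S4 applies: 4 − 3 = 1.
S5 applies: 1 + 2 = 3.
S6 does not apply.
Final offense level: 3.
Level 3 falls in the 1-3 band.
Fine table: Level 1-3 → £7,000–£13,000.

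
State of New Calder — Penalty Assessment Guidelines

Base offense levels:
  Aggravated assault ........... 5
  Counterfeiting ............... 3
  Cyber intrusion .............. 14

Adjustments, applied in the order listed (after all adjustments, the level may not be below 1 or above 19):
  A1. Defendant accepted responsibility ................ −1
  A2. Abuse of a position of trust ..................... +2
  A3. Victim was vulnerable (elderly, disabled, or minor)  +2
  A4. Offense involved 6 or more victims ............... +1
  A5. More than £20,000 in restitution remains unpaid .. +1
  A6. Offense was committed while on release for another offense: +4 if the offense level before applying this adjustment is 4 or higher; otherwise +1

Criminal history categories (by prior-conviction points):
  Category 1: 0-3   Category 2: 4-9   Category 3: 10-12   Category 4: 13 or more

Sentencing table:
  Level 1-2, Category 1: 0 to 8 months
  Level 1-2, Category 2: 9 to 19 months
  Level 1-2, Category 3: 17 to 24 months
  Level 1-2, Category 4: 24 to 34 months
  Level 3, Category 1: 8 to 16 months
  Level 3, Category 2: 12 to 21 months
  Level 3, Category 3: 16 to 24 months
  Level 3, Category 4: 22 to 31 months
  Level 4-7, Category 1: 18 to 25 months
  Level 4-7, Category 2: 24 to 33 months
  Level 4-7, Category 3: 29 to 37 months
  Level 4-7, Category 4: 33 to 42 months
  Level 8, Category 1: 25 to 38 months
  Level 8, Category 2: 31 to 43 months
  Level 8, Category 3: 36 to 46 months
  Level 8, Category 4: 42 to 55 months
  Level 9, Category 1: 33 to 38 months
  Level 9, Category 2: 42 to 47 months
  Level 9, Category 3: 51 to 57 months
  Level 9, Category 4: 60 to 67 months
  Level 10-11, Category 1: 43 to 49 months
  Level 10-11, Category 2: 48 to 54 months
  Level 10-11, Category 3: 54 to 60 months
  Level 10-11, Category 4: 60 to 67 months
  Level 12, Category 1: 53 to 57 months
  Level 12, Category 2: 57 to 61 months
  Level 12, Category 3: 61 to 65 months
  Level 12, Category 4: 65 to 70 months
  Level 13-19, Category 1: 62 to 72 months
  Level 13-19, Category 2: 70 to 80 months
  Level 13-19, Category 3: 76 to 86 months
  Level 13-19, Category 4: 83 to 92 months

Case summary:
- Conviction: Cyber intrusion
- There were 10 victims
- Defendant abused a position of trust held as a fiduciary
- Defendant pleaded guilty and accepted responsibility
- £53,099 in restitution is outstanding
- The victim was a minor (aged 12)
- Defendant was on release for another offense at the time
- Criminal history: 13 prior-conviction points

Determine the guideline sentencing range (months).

83-92 months

Base offense level for cyber intrusion: 14.
A1 applies: 14 − 1 = 13.
A2 applies: 13 + 2 = 15.
A3 applies: 15 + 2 = 17.
A4 applies: 17 + 1 = 18.
A5 applies: 18 + 1 = 19.
A6 applies (level before this adjustment is 19 ≥ 4, so +4): 19 + 4 = 23.
Level 23 exceeds the maximum of 19; capped at 19.
Final offense level: 19.
Criminal history: 13 prior points → Category 4 (13+).
Level 19 falls in the 13-19 band.
Grid: Level 13-19 × Category 4 = 83-92 months.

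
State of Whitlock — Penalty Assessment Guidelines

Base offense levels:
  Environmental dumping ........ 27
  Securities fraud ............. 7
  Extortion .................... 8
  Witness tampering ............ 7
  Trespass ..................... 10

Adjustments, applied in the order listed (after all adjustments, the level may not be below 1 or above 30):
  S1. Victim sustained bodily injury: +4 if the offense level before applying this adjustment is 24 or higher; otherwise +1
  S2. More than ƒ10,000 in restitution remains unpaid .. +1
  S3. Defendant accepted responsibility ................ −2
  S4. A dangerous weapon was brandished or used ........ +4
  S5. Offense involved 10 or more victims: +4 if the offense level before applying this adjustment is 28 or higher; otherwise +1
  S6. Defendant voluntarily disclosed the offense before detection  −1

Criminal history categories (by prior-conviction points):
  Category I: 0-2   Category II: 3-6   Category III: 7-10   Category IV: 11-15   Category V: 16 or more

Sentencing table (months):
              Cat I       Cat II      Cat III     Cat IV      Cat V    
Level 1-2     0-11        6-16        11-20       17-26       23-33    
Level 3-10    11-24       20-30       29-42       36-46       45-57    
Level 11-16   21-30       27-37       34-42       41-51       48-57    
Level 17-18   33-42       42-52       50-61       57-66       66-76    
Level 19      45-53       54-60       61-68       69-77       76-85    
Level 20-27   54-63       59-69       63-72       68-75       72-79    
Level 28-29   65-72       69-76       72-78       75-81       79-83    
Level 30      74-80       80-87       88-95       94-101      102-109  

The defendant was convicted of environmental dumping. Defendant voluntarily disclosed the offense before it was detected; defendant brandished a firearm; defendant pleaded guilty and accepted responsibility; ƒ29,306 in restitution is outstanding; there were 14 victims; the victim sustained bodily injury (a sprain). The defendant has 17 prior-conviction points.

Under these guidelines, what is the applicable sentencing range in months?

Base offense level for environmental dumping: 27.
S1 applies (level before this adjustment is 27 ≥ 24, so +4): 27 + 4 = 31.
S2 applies: 31 + 1 = 32.
S3 applies: 32 − 2 = 30.
S4 applies: 30 + 4 = 34.
S5 applies (level before this adjustment is 34 ≥ 28, so +4): 34 + 4 = 38.
S6 applies: 38 − 1 = 37.
Level 37 exceeds the maximum of 30; capped at 30.
Final offense level: 30.
Criminal history: 17 prior points → Category V (16+).
Level 30 falls in the 30 band.
Grid: Level 30 × Category V = 102-109 months.

102-109 months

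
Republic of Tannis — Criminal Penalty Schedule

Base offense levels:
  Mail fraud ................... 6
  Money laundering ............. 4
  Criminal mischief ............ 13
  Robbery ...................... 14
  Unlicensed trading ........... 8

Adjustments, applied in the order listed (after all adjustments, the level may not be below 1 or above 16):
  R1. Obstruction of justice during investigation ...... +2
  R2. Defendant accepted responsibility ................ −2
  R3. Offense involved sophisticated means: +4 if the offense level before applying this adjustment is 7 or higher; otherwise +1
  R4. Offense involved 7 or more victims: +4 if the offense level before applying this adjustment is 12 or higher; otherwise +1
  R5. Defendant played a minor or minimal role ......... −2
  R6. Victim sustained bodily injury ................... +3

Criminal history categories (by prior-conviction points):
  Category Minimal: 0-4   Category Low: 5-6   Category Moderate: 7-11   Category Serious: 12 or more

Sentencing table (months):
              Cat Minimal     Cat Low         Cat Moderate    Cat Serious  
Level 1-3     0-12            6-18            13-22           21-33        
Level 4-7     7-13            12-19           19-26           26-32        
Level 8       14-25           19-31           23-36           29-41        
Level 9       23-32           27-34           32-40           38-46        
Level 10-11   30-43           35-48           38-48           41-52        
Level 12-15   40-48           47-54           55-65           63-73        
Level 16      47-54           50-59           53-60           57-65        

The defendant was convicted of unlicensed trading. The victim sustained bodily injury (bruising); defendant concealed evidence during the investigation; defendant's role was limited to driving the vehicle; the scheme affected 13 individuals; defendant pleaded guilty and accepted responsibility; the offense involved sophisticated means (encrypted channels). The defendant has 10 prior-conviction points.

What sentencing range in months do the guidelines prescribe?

Base offense level for unlicensed trading: 8.
R1 applies: 8 + 2 = 10.
R2 applies: 10 − 2 = 8.
R3 applies (level before this adjustment is 8 ≥ 7, so +4): 8 + 4 = 12.
R4 applies (level before this adjustment is 12 ≥ 12, so +4): 12 + 4 = 16.
R5 applies: 16 − 2 = 14.
R6 applies: 14 + 3 = 17.
Level 17 exceeds the maximum of 16; capped at 16.
Final offense level: 16.
Criminal history: 10 prior points → Category Moderate (7-11).
Level 16 falls in the 16 band.
Grid: Level 16 × Category Moderate = 53-60 months.

53-60 months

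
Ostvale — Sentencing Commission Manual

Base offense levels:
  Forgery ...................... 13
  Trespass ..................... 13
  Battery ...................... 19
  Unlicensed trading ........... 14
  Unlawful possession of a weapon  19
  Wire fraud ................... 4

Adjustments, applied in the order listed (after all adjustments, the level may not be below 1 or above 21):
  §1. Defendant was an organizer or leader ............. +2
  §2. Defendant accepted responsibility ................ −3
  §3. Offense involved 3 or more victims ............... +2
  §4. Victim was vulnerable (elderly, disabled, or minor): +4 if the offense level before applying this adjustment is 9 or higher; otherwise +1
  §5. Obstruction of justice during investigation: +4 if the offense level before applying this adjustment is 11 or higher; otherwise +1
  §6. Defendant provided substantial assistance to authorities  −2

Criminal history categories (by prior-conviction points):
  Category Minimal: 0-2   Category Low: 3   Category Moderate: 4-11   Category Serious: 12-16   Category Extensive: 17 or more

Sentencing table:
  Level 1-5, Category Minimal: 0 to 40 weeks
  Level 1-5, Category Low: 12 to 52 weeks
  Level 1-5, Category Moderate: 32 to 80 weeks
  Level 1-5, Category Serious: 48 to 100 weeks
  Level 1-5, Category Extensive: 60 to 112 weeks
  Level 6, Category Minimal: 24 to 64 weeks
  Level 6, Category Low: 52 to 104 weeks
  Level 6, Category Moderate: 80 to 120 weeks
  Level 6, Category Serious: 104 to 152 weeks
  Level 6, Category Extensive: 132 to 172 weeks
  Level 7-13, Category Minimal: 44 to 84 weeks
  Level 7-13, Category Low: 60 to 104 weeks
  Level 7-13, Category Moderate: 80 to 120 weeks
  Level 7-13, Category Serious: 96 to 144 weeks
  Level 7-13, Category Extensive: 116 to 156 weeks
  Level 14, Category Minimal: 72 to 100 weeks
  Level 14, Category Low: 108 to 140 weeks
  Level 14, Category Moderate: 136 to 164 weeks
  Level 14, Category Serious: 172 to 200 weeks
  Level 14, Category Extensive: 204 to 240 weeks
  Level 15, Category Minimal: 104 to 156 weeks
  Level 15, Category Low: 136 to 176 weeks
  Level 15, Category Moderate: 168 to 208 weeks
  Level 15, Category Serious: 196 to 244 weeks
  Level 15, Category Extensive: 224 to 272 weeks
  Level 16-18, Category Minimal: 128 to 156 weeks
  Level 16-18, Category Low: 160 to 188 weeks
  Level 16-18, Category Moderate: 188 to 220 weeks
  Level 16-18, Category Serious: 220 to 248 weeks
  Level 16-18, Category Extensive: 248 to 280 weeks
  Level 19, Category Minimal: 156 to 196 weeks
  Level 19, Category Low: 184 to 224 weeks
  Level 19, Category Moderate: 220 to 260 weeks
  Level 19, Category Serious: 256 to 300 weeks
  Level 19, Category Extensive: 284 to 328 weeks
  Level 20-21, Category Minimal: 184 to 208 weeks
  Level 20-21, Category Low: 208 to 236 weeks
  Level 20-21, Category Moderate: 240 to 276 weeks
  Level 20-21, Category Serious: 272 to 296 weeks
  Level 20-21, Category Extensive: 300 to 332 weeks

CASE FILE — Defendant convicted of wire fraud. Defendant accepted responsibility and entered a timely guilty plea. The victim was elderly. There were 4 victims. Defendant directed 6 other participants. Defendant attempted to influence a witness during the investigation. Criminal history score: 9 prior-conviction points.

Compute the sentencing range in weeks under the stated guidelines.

80-120 weeks

Base offense level for wire fraud: 4.
§1 applies: 4 + 2 = 6.
§2 applies: 6 − 3 = 3.
§3 applies: 3 + 2 = 5.
§4 applies (level before this adjustment is 5 < 9, so +1): 5 + 1 = 6.
§5 applies (level before this adjustment is 6 < 11, so +1): 6 + 1 = 7.
Final offense level: 7.
Criminal history: 9 prior points → Category Moderate (4-11).
Level 7 falls in the 7-13 band.
Grid: Level 7-13 × Category Moderate = 80-120 weeks.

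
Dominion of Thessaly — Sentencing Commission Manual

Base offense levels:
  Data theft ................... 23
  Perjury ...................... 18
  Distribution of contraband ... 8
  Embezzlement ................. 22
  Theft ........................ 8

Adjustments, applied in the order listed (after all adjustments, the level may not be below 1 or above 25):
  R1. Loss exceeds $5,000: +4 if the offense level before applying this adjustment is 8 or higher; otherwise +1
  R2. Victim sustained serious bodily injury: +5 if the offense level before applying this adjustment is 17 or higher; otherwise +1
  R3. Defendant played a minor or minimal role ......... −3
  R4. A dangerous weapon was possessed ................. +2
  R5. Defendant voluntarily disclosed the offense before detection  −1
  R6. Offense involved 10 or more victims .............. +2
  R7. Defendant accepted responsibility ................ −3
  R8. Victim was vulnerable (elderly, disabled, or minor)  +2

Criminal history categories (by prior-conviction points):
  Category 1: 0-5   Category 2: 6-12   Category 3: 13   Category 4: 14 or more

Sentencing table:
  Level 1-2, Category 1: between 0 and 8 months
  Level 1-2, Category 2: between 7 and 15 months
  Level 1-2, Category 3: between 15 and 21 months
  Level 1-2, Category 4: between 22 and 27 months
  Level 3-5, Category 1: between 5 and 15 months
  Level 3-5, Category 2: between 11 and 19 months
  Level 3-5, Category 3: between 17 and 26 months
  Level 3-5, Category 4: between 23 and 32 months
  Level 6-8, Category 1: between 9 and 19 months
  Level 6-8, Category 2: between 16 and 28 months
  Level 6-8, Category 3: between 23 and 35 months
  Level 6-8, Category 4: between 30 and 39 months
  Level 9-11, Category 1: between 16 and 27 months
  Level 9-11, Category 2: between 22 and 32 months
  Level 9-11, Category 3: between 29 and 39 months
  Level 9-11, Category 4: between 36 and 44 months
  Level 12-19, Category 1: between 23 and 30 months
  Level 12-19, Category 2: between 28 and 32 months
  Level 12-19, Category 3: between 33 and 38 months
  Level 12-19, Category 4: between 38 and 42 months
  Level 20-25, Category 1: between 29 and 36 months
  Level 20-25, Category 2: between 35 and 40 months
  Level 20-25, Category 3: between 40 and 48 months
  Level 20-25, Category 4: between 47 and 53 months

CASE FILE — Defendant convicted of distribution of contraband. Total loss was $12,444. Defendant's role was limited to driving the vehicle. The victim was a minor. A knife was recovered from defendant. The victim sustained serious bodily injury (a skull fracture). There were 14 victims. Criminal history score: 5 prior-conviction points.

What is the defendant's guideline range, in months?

Base offense level for distribution of contraband: 8.
R1 applies (level before this adjustment is 8 ≥ 8, so +4): 8 + 4 = 12.
R2 applies (level before this adjustment is 12 < 17, so +1): 12 + 1 = 13.
R3 applies: 13 − 3 = 10.
R4 applies: 10 + 2 = 12.
R5 does not apply.
R6 applies: 12 + 2 = 14.
R8 applies: 14 + 2 = 16.
Final offense level: 16.
Criminal history: 5 prior points → Category 1 (0-5).
Level 16 falls in the 12-19 band.
Grid: Level 12-19 × Category 1 = 23-30 months.

23-30 months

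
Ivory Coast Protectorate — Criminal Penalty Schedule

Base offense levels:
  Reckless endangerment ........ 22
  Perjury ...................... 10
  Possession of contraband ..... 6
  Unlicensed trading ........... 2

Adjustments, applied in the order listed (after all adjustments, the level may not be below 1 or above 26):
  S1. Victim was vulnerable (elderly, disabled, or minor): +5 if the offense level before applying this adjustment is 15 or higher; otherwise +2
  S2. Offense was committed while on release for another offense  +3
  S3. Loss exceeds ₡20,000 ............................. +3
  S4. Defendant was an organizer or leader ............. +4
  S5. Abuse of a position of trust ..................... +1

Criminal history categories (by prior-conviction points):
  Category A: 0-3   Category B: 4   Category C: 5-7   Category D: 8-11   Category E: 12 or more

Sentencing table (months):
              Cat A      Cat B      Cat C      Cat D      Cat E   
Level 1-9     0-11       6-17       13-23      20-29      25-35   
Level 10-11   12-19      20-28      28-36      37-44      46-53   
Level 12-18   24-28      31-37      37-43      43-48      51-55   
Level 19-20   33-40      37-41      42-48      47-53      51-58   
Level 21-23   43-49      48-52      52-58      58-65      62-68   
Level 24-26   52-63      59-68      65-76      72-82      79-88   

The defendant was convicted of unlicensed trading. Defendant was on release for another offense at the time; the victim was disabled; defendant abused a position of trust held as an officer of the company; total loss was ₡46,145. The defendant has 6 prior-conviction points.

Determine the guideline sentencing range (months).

28-36 months

Base offense level for unlicensed trading: 2.
S1 applies (level before this adjustment is 2 < 15, so +2): 2 + 2 = 4.
S2 applies: 4 + 3 = 7.
S3 applies: 7 + 3 = 10.
S4 does not apply.
S5 applies: 10 + 1 = 11.
Final offense level: 11.
Criminal history: 6 prior points → Category C (5-7).
Level 11 falls in the 10-11 band.
Grid: Level 10-11 × Category C = 28-36 months.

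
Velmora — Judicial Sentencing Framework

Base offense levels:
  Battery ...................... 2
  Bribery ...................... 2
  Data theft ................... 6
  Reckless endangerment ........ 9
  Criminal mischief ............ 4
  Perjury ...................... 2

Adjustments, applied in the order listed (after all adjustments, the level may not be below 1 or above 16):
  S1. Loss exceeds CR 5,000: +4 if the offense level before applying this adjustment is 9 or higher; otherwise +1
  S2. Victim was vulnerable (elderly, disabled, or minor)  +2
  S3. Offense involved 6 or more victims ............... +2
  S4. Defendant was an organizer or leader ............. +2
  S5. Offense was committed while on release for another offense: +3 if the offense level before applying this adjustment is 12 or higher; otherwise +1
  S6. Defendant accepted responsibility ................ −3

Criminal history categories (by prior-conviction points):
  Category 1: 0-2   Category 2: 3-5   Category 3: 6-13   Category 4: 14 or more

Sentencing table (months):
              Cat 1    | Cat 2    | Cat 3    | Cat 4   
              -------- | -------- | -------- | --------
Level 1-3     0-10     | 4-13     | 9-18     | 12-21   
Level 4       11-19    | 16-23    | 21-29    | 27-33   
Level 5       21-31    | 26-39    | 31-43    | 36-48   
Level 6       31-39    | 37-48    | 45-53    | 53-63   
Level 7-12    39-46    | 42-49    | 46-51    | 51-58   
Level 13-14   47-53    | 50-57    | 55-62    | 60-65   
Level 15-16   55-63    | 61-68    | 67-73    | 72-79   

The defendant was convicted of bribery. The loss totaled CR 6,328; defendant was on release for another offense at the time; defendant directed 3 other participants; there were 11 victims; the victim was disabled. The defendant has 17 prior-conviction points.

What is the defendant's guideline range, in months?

Base offense level for bribery: 2.
S1 applies (level before this adjustment is 2 < 9, so +1): 2 + 1 = 3.
S2 applies: 3 + 2 = 5.
S3 applies: 5 + 2 = 7.
S4 applies: 7 + 2 = 9.
S5 applies (level before this adjustment is 9 < 12, so +1): 9 + 1 = 10.
S6 does not apply.
Final offense level: 10.
Criminal history: 17 prior points → Category 4 (14+).
Level 10 falls in the 7-12 band.
Grid: Level 7-12 × Category 4 = 51-58 months.

51-58 months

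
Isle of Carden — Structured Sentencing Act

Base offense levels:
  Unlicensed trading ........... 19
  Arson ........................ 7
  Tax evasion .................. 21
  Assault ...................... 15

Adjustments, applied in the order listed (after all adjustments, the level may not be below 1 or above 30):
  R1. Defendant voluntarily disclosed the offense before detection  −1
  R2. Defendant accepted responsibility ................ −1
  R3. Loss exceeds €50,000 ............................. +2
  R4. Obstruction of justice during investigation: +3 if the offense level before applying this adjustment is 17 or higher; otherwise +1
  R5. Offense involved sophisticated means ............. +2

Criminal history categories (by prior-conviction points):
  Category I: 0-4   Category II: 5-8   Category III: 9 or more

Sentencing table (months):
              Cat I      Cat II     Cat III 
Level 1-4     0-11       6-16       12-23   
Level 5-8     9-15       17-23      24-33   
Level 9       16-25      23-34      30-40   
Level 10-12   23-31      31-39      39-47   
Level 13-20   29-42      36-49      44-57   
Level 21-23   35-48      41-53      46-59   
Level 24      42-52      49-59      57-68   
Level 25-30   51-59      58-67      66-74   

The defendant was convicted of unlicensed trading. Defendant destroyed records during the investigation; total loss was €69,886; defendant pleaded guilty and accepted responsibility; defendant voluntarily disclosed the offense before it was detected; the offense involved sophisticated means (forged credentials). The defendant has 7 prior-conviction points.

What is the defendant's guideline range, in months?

Base offense level for unlicensed trading: 19.
R1 applies: 19 − 1 = 18.
R2 applies: 18 − 1 = 17.
R3 applies: 17 + 2 = 19.
R4 applies (level before this adjustment is 19 ≥ 17, so +3): 19 + 3 = 22.
R5 applies: 22 + 2 = 24.
Final offense level: 24.
Criminal history: 7 prior points → Category II (5-8).
Level 24 falls in the 24 band.
Grid: Level 24 × Category II = 49-59 months.

49-59 months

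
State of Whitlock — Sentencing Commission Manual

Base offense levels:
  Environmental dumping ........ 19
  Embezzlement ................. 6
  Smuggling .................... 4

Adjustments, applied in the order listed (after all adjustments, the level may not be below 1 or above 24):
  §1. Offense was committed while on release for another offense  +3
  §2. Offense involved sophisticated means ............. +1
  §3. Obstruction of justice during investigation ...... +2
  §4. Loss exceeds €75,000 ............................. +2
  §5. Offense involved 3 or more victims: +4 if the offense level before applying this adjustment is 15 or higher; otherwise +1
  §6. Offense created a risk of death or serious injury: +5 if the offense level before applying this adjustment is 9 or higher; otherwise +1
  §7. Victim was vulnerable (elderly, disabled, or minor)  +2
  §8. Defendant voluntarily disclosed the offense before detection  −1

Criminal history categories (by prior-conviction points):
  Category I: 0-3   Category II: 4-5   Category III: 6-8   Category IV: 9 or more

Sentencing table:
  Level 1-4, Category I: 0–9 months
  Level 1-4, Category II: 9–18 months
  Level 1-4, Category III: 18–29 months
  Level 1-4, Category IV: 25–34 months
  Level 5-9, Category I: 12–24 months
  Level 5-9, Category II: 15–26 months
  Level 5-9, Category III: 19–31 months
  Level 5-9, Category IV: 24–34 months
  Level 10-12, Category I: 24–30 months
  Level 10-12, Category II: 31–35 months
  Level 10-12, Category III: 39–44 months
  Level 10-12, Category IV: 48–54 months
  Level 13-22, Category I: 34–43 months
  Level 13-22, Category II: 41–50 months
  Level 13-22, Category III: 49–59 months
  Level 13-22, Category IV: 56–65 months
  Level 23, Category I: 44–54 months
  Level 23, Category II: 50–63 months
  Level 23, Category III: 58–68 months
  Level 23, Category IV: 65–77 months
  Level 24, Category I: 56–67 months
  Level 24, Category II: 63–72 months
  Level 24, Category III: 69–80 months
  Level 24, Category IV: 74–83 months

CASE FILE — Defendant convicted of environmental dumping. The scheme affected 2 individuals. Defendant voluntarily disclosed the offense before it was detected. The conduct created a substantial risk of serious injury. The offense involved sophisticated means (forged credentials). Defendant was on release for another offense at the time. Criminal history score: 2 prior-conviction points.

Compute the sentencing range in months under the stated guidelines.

56-67 months

Base offense level for environmental dumping: 19.
§1 applies: 19 + 3 = 22.
§2 applies: 22 + 1 = 23.
§3 does not apply.
§4 does not apply.
§6 applies (level before this adjustment is 23 ≥ 9, so +5): 23 + 5 = 28.
§7 does not apply.
§8 applies: 28 − 1 = 27.
Level 27 exceeds the maximum of 24; capped at 24.
Final offense level: 24.
Criminal history: 2 prior points → Category I (0-3).
Level 24 falls in the 24 band.
Grid: Level 24 × Category I = 56-67 months.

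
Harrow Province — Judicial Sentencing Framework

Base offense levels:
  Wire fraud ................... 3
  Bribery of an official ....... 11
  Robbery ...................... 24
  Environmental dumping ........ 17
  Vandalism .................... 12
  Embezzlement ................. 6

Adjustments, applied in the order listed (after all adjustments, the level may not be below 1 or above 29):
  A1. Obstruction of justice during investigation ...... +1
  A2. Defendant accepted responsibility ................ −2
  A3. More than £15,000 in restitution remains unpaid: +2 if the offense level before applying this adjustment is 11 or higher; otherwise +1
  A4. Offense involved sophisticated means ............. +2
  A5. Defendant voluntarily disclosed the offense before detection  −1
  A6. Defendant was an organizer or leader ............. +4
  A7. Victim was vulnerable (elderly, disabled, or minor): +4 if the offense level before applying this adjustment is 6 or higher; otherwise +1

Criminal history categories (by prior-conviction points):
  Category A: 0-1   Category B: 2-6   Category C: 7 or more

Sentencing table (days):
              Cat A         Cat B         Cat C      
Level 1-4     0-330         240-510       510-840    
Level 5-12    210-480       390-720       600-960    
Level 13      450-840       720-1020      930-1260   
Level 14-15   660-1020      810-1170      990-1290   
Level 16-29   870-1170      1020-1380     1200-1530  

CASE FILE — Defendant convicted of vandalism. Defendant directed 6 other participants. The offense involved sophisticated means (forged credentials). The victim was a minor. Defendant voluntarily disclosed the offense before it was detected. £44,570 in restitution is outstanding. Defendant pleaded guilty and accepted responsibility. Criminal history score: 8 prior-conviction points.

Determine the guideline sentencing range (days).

Base offense level for vandalism: 12.
A1 does not apply.
A2 applies: 12 − 2 = 10.
A3 applies (level before this adjustment is 10 < 11, so +1): 10 + 1 = 11.
A4 applies: 11 + 2 = 13.
A5 applies: 13 − 1 = 12.
A6 applies: 12 + 4 = 16.
A7 applies (level before this adjustment is 16 ≥ 6, so +4): 16 + 4 = 20.
Final offense level: 20.
Criminal history: 8 prior points → Category C (7+).
Level 20 falls in the 16-29 band.
Grid: Level 16-29 × Category C = 1200-1530 days.

1200-1530 days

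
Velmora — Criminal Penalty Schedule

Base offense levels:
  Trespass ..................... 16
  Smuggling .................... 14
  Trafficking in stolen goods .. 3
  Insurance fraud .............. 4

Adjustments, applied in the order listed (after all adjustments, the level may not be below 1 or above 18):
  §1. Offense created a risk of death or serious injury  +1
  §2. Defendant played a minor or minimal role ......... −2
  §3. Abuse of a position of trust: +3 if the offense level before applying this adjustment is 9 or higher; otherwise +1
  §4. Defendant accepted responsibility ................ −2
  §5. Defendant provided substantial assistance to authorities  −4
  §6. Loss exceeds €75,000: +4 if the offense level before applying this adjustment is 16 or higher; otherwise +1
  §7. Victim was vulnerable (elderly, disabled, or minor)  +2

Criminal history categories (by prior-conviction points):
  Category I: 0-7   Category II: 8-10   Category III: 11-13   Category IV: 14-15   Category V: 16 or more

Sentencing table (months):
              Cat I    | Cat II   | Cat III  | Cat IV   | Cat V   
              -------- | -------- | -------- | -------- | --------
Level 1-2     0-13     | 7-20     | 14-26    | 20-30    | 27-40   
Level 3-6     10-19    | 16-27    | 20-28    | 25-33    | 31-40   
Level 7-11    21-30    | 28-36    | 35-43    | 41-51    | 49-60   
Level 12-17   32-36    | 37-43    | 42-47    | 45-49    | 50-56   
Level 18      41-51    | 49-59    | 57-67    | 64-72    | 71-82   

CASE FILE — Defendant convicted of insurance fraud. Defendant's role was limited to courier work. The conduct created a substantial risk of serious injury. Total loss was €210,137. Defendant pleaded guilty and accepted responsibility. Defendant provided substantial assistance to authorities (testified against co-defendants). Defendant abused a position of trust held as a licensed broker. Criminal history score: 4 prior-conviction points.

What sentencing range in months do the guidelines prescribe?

0-13 months

Base offense level for insurance fraud: 4.
§1 applies: 4 + 1 = 5.
§2 applies: 5 − 2 = 3.
§3 applies (level before this adjustment is 3 < 9, so +1): 3 + 1 = 4.
§4 applies: 4 − 2 = 2.
§5 applies: 2 − 4 = -2.
§6 applies (level before this adjustment is -2 < 16, so +1): -2 + 1 = -1.
Level -1 is below the minimum of 1; floored at 1.
Final offense level: 1.
Criminal history: 4 prior points → Category I (0-7).
Level 1 falls in the 1-2 band.
Grid: Level 1-2 × Category I = 0-13 months.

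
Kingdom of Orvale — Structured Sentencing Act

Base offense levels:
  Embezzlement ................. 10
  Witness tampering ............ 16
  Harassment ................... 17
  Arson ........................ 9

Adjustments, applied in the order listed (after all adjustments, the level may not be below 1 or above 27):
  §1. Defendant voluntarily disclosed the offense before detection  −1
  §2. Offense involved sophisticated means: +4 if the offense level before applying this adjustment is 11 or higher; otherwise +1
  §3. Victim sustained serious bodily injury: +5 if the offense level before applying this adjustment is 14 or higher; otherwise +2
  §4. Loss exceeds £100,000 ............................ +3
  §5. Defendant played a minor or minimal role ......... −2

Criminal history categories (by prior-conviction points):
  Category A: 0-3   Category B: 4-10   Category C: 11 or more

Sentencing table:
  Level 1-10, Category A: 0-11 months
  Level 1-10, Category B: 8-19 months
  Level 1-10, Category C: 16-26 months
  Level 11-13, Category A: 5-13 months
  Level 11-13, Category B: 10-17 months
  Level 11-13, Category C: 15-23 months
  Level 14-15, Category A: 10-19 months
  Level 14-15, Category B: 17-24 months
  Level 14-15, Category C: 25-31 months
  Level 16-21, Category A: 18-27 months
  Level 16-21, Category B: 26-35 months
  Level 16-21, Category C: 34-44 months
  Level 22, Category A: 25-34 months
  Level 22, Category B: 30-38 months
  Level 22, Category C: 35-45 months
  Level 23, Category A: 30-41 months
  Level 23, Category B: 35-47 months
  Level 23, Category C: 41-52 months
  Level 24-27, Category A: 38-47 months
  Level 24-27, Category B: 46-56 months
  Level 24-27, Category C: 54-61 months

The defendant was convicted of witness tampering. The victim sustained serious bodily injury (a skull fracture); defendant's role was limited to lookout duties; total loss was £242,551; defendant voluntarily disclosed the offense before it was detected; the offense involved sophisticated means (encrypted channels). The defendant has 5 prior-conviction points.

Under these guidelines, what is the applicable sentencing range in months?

46-56 months

Base offense level for witness tampering: 16.
§1 applies: 16 − 1 = 15.
§2 applies (level before this adjustment is 15 ≥ 11, so +4): 15 + 4 = 19.
§3 applies (level before this adjustment is 19 ≥ 14, so +5): 19 + 5 = 24.
§4 applies: 24 + 3 = 27.
§5 applies: 27 − 2 = 25.
Final offense level: 25.
Criminal history: 5 prior points → Category B (4-10).
Level 25 falls in the 24-27 band.
Grid: Level 24-27 × Category B = 46-56 months.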